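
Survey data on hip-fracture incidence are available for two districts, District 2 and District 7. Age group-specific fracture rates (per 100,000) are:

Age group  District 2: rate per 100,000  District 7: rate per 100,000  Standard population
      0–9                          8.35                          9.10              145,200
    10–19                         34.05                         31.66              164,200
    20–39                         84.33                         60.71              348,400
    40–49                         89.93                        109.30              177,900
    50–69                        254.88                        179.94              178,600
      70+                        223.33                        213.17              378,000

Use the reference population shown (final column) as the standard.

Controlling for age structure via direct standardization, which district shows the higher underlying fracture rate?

District 2

Standard total = 1,392,300; weights = 0.1043, 0.1179, 0.2502, 0.1278, 0.1283, 0.2715.
District 2: 0.1043×8.35 + 0.1179×34.05 + 0.2502×84.33 + 0.1278×89.93 + 0.1283×254.88 + 0.2715×223.33 = 130.8072 per 100,000.
District 7: 0.1043×9.10 + 0.1179×31.66 + 0.2502×60.71 + 0.1278×109.30 + 0.1283×179.94 + 0.2715×213.17 = 114.7966 per 100,000.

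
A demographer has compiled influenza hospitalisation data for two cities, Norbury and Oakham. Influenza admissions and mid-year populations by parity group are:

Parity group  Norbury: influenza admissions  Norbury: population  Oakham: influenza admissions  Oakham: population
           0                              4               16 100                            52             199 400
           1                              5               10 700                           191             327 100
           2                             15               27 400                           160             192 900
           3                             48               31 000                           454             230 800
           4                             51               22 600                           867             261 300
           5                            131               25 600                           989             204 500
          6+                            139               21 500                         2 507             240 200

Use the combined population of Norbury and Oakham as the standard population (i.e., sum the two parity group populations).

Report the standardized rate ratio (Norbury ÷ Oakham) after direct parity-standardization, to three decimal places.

Parity-specific rates per 100 000 for Norbury: 24.84, 46.73, 54.74, 154.84, 225.66, 511.72, 646.51.
For Oakham: 26.08, 58.39, 82.94, 196.71, 331.80, 483.62, 1043.71.
Combined standard total = 1 811 100; weights = 0.1190, 0.1865, 0.1216, 0.1446, 0.1568, 0.1270, 0.1445.
Norbury: 0.1190×24.84 + 0.1865×46.73 + 0.1216×54.74 + 0.1446×154.84 + 0.1568×225.66 + 0.1270×511.72 + 0.1445×646.51 = 234.5208 per 100 000.
Oakham: 0.1190×26.08 + 0.1865×58.39 + 0.1216×82.94 + 0.1446×196.71 + 0.1568×331.80 + 0.1270×483.62 + 0.1445×1043.71 = 316.7878 per 100 000.
Ratio = 234.5208 ÷ 316.7878 = 0.74031.

0.740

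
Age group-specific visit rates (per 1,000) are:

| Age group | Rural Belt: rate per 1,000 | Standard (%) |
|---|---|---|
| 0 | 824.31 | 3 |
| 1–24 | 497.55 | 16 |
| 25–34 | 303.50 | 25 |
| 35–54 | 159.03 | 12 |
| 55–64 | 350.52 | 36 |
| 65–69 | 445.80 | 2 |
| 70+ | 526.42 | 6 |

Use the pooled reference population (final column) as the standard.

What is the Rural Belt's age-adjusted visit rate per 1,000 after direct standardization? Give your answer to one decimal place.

Standard weights: 0.03, 0.16, 0.25, 0.12, 0.36, 0.02, 0.06.
Standardized rate: 0.0300×824.31 + 0.1600×497.55 + 0.2500×303.50 + 0.1200×159.03 + 0.3600×350.52 + 0.0200×445.80 + 0.0600×526.42 = 365.9843 per 1,000.

366.0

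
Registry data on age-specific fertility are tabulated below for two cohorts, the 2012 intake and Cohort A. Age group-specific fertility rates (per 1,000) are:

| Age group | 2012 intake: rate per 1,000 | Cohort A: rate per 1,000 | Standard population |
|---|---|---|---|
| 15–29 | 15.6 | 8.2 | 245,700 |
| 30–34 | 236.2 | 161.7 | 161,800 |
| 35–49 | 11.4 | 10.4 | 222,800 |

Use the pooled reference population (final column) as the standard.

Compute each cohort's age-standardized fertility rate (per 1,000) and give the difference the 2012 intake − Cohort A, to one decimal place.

Standard total = 630,300; weights = 0.3898, 0.2567, 0.3535.
The 2012 intake: 0.3898×15.6 + 0.2567×236.2 + 0.3535×11.4 = 70.7441 per 1,000.
Cohort A: 0.3898×8.2 + 0.2567×161.7 + 0.3535×10.4 = 48.3816 per 1,000.
Difference = 70.7441 − 48.3816 = 22.3625.

22.4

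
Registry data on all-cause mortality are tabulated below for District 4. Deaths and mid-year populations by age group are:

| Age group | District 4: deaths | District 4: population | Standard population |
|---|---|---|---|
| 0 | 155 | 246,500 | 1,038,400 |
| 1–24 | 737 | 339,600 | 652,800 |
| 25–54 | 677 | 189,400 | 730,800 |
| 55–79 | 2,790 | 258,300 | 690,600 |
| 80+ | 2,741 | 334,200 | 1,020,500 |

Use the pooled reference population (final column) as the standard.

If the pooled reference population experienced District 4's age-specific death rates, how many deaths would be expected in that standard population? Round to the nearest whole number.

20511

Age-specific rates per 100,000 for District 4: 62.88, 217.02, 357.44, 1080.14, 820.17.
Expected deaths = Σ (standard pop × age-specific rate ÷ 100,000)
= 1,038,400×62.88/100,000 + 652,800×217.02/100,000 + 730,800×357.44/100,000 + 690,600×1080.14/100,000 + 1,020,500×820.17/100,000
= 652.95 + 1416.71 + 2612.20 + 7459.44 + 8369.81 = 20511.11.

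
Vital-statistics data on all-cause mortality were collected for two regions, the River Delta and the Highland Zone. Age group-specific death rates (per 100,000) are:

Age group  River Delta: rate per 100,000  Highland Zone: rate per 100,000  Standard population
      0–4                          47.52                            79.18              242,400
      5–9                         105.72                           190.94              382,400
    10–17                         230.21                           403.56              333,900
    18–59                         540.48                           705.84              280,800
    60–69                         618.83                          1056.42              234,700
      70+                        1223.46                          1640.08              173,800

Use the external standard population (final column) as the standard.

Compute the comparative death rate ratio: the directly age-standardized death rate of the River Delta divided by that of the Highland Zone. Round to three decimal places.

Standard total = 1,648,000; weights = 0.1471, 0.2320, 0.2026, 0.1704, 0.1424, 0.1055.
The River Delta: 0.1471×47.52 + 0.2320×105.72 + 0.2026×230.21 + 0.1704×540.48 + 0.1424×618.83 + 0.1055×1223.46 = 387.4131 per 100,000.
The Highland Zone: 0.1471×79.18 + 0.2320×190.94 + 0.2026×403.56 + 0.1704×705.84 + 0.1424×1056.42 + 0.1055×1640.08 = 581.3986 per 100,000.
Ratio = 387.4131 ÷ 581.3986 = 0.66635.

0.666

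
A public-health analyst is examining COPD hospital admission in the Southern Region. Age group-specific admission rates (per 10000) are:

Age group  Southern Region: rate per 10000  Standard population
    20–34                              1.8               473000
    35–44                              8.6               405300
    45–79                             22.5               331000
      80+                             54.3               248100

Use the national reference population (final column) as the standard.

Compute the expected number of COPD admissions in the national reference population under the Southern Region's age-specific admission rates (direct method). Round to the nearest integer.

2526

Expected COPD admissions = Σ (standard pop × age-specific rate ÷ 10000)
= 473000×1.8/10000 + 405300×8.6/10000 + 331000×22.5/10000 + 248100×54.3/10000
= 85.14 + 348.56 + 744.75 + 1347.18 = 2525.63.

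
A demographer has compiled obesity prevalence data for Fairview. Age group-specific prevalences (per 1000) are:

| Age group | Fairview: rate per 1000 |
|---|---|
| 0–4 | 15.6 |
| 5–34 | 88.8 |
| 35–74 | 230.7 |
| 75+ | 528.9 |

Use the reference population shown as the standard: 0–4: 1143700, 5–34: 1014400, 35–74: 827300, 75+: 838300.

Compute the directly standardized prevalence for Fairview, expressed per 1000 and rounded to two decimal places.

194.09

Standard total = 3823700; weights = 0.2991, 0.2653, 0.2164, 0.2192.
Standardized rate: 0.2991×15.6 + 0.2653×88.8 + 0.2164×230.7 + 0.2192×528.9 = 194.0935 per 1000.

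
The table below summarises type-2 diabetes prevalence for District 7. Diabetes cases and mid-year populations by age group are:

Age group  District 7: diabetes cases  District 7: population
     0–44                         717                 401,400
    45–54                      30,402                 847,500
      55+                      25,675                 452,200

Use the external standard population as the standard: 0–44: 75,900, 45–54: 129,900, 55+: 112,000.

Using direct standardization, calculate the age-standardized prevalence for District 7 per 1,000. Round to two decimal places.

Age-specific rates per 1,000 for District 7: 1.786, 35.873, 56.778.
Standard total = 317,800; weights = 0.2388, 0.4087, 0.3524.
Standardized rate: 0.2388×1.786 + 0.4087×35.873 + 0.3524×56.778 = 35.0993 per 1,000.

35.10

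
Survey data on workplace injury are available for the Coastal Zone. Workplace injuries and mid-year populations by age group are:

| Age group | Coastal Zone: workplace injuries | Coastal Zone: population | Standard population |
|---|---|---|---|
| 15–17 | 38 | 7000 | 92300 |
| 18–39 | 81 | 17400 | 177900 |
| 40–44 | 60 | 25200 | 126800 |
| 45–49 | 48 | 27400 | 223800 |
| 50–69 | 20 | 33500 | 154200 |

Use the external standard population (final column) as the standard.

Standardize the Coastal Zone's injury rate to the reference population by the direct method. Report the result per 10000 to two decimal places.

27.29

Age-specific rates per 10000 for the Coastal Zone: 54.29, 46.55, 23.81, 17.52, 5.97.
Standard total = 775000; weights = 0.1191, 0.2295, 0.1636, 0.2888, 0.1990.
Standardized rate: 0.1191×54.29 + 0.2295×46.55 + 0.1636×23.81 + 0.2888×17.52 + 0.1990×5.97 = 27.2934 per 10000.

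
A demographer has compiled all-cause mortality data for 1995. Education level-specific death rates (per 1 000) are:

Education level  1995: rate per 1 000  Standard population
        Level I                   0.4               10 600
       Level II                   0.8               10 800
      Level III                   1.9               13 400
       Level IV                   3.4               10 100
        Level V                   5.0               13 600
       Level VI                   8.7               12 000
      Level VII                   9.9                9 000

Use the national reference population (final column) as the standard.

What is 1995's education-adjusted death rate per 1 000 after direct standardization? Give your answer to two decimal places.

4.20

Standard total = 79 500; weights = 0.1333, 0.1358, 0.1686, 0.1270, 0.1711, 0.1509, 0.1132.
Standardized rate: 0.1333×0.4 + 0.1358×0.8 + 0.1686×1.9 + 0.1270×3.4 + 0.1711×5.0 + 0.1509×8.7 + 0.1132×9.9 = 4.2035 per 1 000.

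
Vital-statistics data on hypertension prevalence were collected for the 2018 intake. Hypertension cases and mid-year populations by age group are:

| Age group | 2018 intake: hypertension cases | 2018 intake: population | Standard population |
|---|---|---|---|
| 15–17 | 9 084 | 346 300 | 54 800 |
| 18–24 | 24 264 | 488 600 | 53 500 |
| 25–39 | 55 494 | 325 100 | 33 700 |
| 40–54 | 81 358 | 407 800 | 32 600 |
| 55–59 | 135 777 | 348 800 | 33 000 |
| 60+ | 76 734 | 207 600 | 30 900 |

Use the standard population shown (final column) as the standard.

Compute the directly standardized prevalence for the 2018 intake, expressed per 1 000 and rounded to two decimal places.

170.31

Age-specific rates per 1 000 for the 2018 intake: 26.232, 49.660, 170.698, 199.505, 389.269, 369.624.
Standard total = 238 500; weights = 0.2298, 0.2243, 0.1413, 0.1367, 0.1384, 0.1296.
Standardized rate: 0.2298×26.232 + 0.2243×49.660 + 0.1413×170.698 + 0.1367×199.505 + 0.1384×389.269 + 0.1296×369.624 = 170.3059 per 1 000.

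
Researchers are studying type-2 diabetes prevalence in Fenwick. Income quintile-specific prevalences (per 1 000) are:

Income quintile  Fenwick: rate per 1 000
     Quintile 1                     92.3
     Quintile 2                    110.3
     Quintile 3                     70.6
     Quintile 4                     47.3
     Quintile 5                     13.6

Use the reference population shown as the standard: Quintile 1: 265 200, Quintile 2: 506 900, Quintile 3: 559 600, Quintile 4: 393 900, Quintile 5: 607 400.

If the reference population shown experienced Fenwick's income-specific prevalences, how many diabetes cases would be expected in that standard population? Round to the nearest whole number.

Expected diabetes cases = Σ (standard pop × income-specific rate ÷ 1 000)
= 265 200×92.3/1 000 + 506 900×110.3/1 000 + 559 600×70.6/1 000 + 393 900×47.3/1 000 + 607 400×13.6/1 000
= 24477.96 + 55911.07 + 39507.76 + 18631.47 + 8260.64 = 146788.90.

146789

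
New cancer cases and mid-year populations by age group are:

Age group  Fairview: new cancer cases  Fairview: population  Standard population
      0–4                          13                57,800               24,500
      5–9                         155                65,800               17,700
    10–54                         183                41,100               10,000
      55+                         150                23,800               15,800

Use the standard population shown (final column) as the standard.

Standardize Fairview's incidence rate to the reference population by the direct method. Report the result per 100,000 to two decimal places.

281.34

Age-specific rates per 100,000 for Fairview: 22.49, 235.56, 445.26, 630.25.
Standard total = 68,000; weights = 0.3603, 0.2603, 0.1471, 0.2324.
Standardized rate: 0.3603×22.49 + 0.2603×235.56 + 0.1471×445.26 + 0.2324×630.25 = 281.3387 per 100,000.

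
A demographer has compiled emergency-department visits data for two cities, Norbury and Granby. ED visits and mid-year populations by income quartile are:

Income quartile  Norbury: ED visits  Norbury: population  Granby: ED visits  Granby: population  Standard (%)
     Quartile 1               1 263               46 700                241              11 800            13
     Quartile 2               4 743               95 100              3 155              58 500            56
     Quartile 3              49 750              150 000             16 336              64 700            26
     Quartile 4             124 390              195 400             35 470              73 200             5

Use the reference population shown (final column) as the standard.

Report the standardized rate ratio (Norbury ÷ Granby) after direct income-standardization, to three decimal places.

1.218

Income-specific rates per 1 000 for Norbury: 27.045, 49.874, 331.667, 636.592.
For Granby: 20.424, 53.932, 252.488, 484.563.
Standard weights: 0.13, 0.56, 0.26, 0.05.
Norbury: 0.1300×27.045 + 0.5600×49.874 + 0.2600×331.667 + 0.0500×636.592 = 149.5081 per 1 000.
Granby: 0.1300×20.424 + 0.5600×53.932 + 0.2600×252.488 + 0.0500×484.563 = 122.7319 per 1 000.
Ratio = 149.5081 ÷ 122.7319 = 1.21817.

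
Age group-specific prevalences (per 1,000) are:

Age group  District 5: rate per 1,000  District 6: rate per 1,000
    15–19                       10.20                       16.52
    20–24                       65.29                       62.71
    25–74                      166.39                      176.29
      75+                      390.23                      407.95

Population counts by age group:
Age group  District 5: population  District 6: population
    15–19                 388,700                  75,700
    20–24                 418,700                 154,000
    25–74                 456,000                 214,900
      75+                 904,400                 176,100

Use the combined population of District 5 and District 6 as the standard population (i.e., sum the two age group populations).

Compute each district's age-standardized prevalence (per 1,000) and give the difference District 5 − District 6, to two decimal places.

Combined standard total = 2,788,500; weights = 0.1665, 0.2054, 0.2406, 0.3875.
District 5: 0.1665×10.20 + 0.2054×65.29 + 0.2406×166.39 + 0.3875×390.23 = 206.3486 per 1,000.
District 6: 0.1665×16.52 + 0.2054×62.71 + 0.2406×176.29 + 0.3875×407.95 = 216.1194 per 1,000.
Difference = 206.3486 − 216.1194 = -9.7708.

-9.77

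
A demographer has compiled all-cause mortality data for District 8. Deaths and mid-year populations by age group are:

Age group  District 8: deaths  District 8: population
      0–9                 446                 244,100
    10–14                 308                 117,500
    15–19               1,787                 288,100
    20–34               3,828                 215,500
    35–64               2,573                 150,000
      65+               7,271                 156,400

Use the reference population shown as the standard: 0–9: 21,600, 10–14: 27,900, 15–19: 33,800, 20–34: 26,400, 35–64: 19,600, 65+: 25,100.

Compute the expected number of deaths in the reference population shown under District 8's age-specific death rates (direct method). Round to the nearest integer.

Age-specific rates per 1,000 for District 8: 1.827, 2.621, 6.203, 17.763, 17.153, 46.490.
Expected deaths = Σ (standard pop × age-specific rate ÷ 1,000)
= 21,600×1.827/1,000 + 27,900×2.621/1,000 + 33,800×6.203/1,000 + 26,400×17.763/1,000 + 19,600×17.153/1,000 + 25,100×46.490/1,000
= 39.47 + 73.13 + 209.65 + 468.95 + 336.21 + 1166.89 = 2294.30.

2294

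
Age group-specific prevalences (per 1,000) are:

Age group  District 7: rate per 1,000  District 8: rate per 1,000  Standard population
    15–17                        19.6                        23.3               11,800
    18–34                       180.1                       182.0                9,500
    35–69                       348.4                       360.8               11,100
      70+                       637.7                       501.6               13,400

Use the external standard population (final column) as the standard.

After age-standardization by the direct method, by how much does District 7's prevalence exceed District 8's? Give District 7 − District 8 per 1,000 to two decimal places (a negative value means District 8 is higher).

Standard total = 45,800; weights = 0.2576, 0.2074, 0.2424, 0.2926.
District 7: 0.2576×19.6 + 0.2074×180.1 + 0.2424×348.4 + 0.2926×637.7 = 313.4203 per 1,000.
District 8: 0.2576×23.3 + 0.2074×182.0 + 0.2424×360.8 + 0.2926×501.6 = 277.9533 per 1,000.
Difference = 313.4203 − 277.9533 = 35.4670.

35.47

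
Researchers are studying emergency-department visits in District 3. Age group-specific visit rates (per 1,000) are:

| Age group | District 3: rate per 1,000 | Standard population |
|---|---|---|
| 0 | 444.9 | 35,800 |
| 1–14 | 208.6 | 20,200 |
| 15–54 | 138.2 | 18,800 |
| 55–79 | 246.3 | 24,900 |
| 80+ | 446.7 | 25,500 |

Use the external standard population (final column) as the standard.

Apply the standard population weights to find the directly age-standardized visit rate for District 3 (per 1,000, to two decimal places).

321.59

Standard total = 125,200; weights = 0.2859, 0.1613, 0.1502, 0.1989, 0.2037.
Standardized rate: 0.2859×444.9 + 0.1613×208.6 + 0.1502×138.2 + 0.1989×246.3 + 0.2037×446.7 = 321.5896 per 1,000.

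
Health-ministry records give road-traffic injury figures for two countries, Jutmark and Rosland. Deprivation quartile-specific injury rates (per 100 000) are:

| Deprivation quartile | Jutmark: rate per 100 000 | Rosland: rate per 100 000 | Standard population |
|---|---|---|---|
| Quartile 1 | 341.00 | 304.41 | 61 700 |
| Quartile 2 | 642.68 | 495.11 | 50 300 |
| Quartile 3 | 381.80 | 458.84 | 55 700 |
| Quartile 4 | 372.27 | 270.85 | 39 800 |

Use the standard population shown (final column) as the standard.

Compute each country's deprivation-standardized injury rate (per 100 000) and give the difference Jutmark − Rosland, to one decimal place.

45.4

Standard total = 207 500; weights = 0.2973, 0.2424, 0.2684, 0.1918.
Jutmark: 0.2973×341.00 + 0.2424×642.68 + 0.2684×381.80 + 0.1918×372.27 = 431.0800 per 100 000.
Rosland: 0.2973×304.41 + 0.2424×495.11 + 0.2684×458.84 + 0.1918×270.85 = 385.6547 per 100 000.
Difference = 431.0800 − 385.6547 = 45.4254.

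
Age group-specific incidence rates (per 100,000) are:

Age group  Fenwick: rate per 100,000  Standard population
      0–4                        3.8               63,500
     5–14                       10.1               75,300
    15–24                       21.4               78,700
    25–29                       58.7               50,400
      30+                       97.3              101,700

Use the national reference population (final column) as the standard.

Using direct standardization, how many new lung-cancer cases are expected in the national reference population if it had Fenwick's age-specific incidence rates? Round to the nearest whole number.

Expected new lung-cancer cases = Σ (standard pop × age-specific rate ÷ 100,000)
= 63,500×3.8/100,000 + 75,300×10.1/100,000 + 78,700×21.4/100,000 + 50,400×58.7/100,000 + 101,700×97.3/100,000
= 2.41 + 7.61 + 16.84 + 29.58 + 98.95 = 155.40.

155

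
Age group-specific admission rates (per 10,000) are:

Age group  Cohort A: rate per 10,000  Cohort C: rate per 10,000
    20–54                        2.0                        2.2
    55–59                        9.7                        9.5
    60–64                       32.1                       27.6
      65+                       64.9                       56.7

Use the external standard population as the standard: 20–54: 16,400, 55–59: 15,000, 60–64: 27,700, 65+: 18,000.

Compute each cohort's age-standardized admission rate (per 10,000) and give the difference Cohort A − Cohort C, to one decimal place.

Standard total = 77,100; weights = 0.2127, 0.1946, 0.3593, 0.2335.
Cohort A: 0.2127×2.0 + 0.1946×9.7 + 0.3593×32.1 + 0.2335×64.9 = 28.9970 per 10,000.
Cohort C: 0.2127×2.2 + 0.1946×9.5 + 0.3593×27.6 + 0.2335×56.7 = 25.4695 per 10,000.
Difference = 28.9970 − 25.4695 = 3.5275.

3.5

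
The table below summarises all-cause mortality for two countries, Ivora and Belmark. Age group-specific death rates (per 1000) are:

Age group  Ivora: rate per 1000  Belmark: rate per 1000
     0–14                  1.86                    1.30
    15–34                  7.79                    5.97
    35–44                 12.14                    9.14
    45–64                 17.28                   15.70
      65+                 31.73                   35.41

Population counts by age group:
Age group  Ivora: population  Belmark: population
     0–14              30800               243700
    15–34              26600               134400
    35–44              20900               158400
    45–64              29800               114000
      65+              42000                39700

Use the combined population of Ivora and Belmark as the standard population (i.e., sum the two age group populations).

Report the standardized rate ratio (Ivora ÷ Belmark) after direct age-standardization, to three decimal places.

Combined standard total = 840300; weights = 0.3267, 0.1916, 0.2134, 0.1711, 0.0972.
Ivora: 0.3267×1.86 + 0.1916×7.79 + 0.2134×12.14 + 0.1711×17.28 + 0.0972×31.73 = 10.7327 per 1000.
Belmark: 0.3267×1.30 + 0.1916×5.97 + 0.2134×9.14 + 0.1711×15.70 + 0.0972×35.41 = 9.6483 per 1000.
Ratio = 10.7327 ÷ 9.6483 = 1.11239.

1.112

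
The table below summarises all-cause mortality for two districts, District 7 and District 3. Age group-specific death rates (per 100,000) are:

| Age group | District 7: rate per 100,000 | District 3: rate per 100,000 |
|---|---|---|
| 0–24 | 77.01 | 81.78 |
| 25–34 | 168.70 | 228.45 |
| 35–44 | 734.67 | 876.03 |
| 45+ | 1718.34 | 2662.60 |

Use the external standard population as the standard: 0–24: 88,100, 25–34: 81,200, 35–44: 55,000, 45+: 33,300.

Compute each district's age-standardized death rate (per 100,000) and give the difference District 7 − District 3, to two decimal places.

-172.71

Standard total = 257,600; weights = 0.3420, 0.3152, 0.2135, 0.1293.
District 7: 0.3420×77.01 + 0.3152×168.70 + 0.2135×734.67 + 0.1293×1718.34 = 458.5039 per 100,000.
District 3: 0.3420×81.78 + 0.3152×228.45 + 0.2135×876.03 + 0.1293×2662.60 = 631.2158 per 100,000.
Difference = 458.5039 − 631.2158 = -172.7119.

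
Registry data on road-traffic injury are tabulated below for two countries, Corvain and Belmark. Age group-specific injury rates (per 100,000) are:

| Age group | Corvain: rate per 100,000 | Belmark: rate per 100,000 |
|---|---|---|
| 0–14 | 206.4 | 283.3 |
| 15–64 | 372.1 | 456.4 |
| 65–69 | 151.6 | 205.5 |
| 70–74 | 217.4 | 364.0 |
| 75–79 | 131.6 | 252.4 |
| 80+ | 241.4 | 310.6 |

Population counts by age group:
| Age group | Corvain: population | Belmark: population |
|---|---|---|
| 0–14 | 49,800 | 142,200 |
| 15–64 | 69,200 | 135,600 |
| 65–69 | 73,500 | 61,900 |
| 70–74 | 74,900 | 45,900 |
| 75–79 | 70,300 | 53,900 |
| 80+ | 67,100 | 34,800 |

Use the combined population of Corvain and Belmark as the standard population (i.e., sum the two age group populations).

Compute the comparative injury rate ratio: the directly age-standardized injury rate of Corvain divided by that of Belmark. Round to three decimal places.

Combined standard total = 879,100; weights = 0.2184, 0.2330, 0.1540, 0.1374, 0.1413, 0.1159.
Corvain: 0.2184×206.4 + 0.2330×372.1 + 0.1540×151.6 + 0.1374×217.4 + 0.1413×131.6 + 0.1159×241.4 = 231.5628 per 100,000.
Belmark: 0.2184×283.3 + 0.2330×456.4 + 0.1540×205.5 + 0.1374×364.0 + 0.1413×252.4 + 0.1159×310.6 = 321.5316 per 100,000.
Ratio = 231.5628 ÷ 321.5316 = 0.72019.

0.720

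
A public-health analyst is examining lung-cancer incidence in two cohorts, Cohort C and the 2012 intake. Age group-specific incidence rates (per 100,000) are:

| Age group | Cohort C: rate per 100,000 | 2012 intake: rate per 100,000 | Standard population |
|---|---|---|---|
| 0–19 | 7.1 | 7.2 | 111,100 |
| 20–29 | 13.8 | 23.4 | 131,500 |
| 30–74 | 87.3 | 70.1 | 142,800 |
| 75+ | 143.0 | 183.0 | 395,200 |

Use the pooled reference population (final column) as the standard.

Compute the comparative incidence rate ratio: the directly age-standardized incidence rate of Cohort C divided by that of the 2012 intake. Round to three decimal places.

0.830

Standard total = 780,600; weights = 0.1423, 0.1685, 0.1829, 0.5063.
Cohort C: 0.1423×7.1 + 0.1685×13.8 + 0.1829×87.3 + 0.5063×143.0 = 91.7032 per 100,000.
The 2012 intake: 0.1423×7.2 + 0.1685×23.4 + 0.1829×70.1 + 0.5063×183.0 = 110.4393 per 100,000.
Ratio = 91.7032 ÷ 110.4393 = 0.83035.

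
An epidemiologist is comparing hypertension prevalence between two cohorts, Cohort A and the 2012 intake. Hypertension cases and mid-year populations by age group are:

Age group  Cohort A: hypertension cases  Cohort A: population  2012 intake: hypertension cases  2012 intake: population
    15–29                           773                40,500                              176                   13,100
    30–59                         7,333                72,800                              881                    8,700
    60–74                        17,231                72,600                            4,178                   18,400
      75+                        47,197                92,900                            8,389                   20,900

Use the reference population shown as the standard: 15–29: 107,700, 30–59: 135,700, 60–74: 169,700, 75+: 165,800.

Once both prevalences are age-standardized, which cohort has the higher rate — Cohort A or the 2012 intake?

Age-specific rates per 1,000 for Cohort A: 19.086, 100.728, 237.342, 508.041.
For the 2012 intake: 13.435, 101.264, 227.065, 401.388.
Standard total = 578,900; weights = 0.1860, 0.2344, 0.2931, 0.2864.
Cohort A: 0.1860×19.086 + 0.2344×100.728 + 0.2931×237.342 + 0.2864×508.041 = 242.2430 per 1,000.
The 2012 intake: 0.1860×13.435 + 0.2344×101.264 + 0.2931×227.065 + 0.2864×401.388 = 207.7588 per 1,000.

Cohort A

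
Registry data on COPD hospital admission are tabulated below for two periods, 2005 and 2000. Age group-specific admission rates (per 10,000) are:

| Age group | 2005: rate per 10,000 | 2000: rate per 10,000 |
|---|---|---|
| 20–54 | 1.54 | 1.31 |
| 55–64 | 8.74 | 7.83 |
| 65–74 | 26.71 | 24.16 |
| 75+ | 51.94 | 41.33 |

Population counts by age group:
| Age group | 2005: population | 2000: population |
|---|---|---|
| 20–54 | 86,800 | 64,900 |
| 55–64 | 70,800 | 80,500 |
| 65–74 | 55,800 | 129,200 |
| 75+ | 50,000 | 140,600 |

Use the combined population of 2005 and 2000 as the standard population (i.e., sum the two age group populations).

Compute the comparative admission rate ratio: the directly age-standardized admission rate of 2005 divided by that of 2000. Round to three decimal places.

1.194

Combined standard total = 678,600; weights = 0.2235, 0.2230, 0.2726, 0.2809.
2005: 0.2235×1.54 + 0.2230×8.74 + 0.2726×26.71 + 0.2809×51.94 = 24.1631 per 10,000.
2000: 0.2235×1.31 + 0.2230×7.83 + 0.2726×24.16 + 0.2809×41.33 = 20.2336 per 10,000.
Ratio = 24.1631 ÷ 20.2336 = 1.19421.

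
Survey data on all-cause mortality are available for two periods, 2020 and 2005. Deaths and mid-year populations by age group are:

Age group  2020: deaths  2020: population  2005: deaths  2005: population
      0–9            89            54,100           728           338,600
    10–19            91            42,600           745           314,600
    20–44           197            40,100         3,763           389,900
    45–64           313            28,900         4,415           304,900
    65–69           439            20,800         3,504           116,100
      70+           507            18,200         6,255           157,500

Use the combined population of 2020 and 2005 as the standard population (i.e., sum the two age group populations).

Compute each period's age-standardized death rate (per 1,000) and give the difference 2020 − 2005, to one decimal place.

Age-specific rates per 1,000 for 2020: 1.645, 2.136, 4.913, 10.830, 21.106, 27.857.
For 2005: 2.150, 2.368, 9.651, 14.480, 30.181, 39.714.
Combined standard total = 1,826,300; weights = 0.2150, 0.1956, 0.2354, 0.1828, 0.0750, 0.0962.
2020: 0.2150×1.645 + 0.1956×2.136 + 0.2354×4.913 + 0.1828×10.830 + 0.0750×21.106 + 0.0962×27.857 = 8.1699 per 1,000.
2005: 0.2150×2.150 + 0.1956×2.368 + 0.2354×9.651 + 0.1828×14.480 + 0.0750×30.181 + 0.0962×39.714 = 11.9275 per 1,000.
Difference = 8.1699 − 11.9275 = -3.7577.

-3.8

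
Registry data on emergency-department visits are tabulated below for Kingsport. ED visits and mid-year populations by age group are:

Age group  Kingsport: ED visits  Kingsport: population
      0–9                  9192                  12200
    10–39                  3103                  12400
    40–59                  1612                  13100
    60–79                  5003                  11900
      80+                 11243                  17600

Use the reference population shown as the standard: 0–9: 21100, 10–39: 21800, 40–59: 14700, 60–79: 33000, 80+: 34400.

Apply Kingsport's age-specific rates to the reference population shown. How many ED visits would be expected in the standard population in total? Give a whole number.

59011

Age-specific rates per 1000 for Kingsport: 753.443, 250.242, 123.053, 420.420, 638.807.
Expected ED visits = Σ (standard pop × age-specific rate ÷ 1000)
= 21100×753.443/1000 + 21800×250.242/1000 + 14700×123.053/1000 + 33000×420.420/1000 + 34400×638.807/1000
= 15897.64 + 5455.27 + 1808.89 + 13873.87 + 21974.95 = 59010.62.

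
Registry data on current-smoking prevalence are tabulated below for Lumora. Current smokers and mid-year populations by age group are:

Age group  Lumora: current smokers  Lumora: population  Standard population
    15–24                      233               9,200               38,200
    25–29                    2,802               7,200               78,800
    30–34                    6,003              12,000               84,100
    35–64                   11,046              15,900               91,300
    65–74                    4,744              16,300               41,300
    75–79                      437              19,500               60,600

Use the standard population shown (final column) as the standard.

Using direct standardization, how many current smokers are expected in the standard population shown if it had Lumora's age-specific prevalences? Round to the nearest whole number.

Age-specific rates per 1,000 for Lumora: 25.326, 389.167, 500.250, 694.717, 291.043, 22.410.
Expected current smokers = Σ (standard pop × age-specific rate ÷ 1,000)
= 38,200×25.326/1,000 + 78,800×389.167/1,000 + 84,100×500.250/1,000 + 91,300×694.717/1,000 + 41,300×291.043/1,000 + 60,600×22.410/1,000
= 967.46 + 30666.33 + 42071.03 + 63427.66 + 12020.07 + 1358.06 = 150510.61.

150511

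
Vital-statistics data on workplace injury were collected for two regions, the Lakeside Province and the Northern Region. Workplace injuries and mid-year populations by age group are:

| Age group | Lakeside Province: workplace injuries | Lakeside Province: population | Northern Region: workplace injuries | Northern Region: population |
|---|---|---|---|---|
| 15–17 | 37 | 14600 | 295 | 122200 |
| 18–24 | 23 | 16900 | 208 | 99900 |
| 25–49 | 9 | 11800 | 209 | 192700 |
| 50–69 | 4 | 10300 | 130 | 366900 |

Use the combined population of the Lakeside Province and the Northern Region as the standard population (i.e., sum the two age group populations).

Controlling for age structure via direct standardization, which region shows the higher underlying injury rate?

Age-specific rates per 10000 for the Lakeside Province: 25.34, 13.61, 7.63, 3.88.
For the Northern Region: 24.14, 20.82, 10.85, 3.54.
Combined standard total = 835300; weights = 0.1638, 0.1398, 0.2448, 0.4516.
The Lakeside Province: 0.1638×25.34 + 0.1398×13.61 + 0.2448×7.63 + 0.4516×3.88 = 9.6744 per 10000.
The Northern Region: 0.1638×24.14 + 0.1398×20.82 + 0.2448×10.85 + 0.4516×3.54 = 11.1203 per 10000.
The crude rates (13.62 vs 10.77) would put the Lakeside Province higher, but that reflects its age composition; once standardized to a common age structure, the Northern Region has the higher underlying rate.

Northern Region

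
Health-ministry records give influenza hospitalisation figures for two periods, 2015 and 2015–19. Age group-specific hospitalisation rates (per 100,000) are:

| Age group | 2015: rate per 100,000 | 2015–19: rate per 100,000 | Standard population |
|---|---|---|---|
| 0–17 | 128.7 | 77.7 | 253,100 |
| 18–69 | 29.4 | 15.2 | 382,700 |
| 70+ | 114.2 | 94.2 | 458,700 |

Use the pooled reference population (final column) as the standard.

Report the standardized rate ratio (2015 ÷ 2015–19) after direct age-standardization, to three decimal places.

Standard total = 1,094,500; weights = 0.2312, 0.3497, 0.4191.
2015: 0.2312×128.7 + 0.3497×29.4 + 0.4191×114.2 = 87.9021 per 100,000.
2015–19: 0.2312×77.7 + 0.3497×15.2 + 0.4191×94.2 = 62.7615 per 100,000.
Ratio = 87.9021 ÷ 62.7615 = 1.40057.

1.401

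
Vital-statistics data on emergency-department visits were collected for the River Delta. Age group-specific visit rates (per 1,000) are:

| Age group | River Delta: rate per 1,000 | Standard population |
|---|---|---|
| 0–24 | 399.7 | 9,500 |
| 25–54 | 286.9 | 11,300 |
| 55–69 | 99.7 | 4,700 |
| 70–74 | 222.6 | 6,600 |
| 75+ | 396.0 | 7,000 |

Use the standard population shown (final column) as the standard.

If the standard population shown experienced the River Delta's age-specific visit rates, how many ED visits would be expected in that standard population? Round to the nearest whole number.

11749

Expected ED visits = Σ (standard pop × age-specific rate ÷ 1,000)
= 9,500×399.7/1,000 + 11,300×286.9/1,000 + 4,700×99.7/1,000 + 6,600×222.6/1,000 + 7,000×396.0/1,000
= 3797.15 + 3241.97 + 468.59 + 1469.16 + 2772.00 = 11748.87.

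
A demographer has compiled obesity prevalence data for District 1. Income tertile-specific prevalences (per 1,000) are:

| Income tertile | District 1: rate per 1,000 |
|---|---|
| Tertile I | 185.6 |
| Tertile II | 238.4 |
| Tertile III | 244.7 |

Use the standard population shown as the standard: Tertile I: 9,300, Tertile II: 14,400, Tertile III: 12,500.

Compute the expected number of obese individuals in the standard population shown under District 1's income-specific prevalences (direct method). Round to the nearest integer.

Expected obese individuals = Σ (standard pop × income-specific rate ÷ 1,000)
= 9,300×185.6/1,000 + 14,400×238.4/1,000 + 12,500×244.7/1,000
= 1726.08 + 3432.96 + 3058.75 = 8217.79.

8218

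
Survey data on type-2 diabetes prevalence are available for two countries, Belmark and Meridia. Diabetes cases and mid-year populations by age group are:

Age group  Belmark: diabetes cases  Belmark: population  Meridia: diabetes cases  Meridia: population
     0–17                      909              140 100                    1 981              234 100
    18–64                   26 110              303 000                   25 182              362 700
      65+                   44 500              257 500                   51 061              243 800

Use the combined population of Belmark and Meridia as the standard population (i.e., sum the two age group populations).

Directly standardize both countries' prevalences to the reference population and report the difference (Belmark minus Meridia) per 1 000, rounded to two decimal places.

-5.16

Age-specific rates per 1 000 for Belmark: 6.488, 86.172, 172.816.
For Meridia: 8.462, 69.429, 209.438.
Combined standard total = 1 541 200; weights = 0.2428, 0.4319, 0.3253.
Belmark: 0.2428×6.488 + 0.4319×86.172 + 0.3253×172.816 = 95.0070 per 1 000.
Meridia: 0.2428×8.462 + 0.4319×69.429 + 0.3253×209.438 = 100.1667 per 1 000.
Difference = 95.0070 − 100.1667 = -5.1597.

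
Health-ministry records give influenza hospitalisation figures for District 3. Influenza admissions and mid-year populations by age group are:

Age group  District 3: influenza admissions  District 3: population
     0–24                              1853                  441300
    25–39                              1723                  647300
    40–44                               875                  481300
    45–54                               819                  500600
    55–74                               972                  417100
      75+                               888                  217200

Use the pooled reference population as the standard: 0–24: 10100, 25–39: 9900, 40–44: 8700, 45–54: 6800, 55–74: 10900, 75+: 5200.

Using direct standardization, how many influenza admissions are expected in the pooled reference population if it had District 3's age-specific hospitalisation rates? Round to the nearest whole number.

142

Age-specific rates per 100000 for District 3: 419.90, 266.18, 181.80, 163.60, 233.04, 408.84.
Expected influenza admissions = Σ (standard pop × age-specific rate ÷ 100000)
= 10100×419.90/100000 + 9900×266.18/100000 + 8700×181.80/100000 + 6800×163.60/100000 + 10900×233.04/100000 + 5200×408.84/100000
= 42.41 + 26.35 + 15.82 + 11.13 + 25.40 + 21.26 = 142.36.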